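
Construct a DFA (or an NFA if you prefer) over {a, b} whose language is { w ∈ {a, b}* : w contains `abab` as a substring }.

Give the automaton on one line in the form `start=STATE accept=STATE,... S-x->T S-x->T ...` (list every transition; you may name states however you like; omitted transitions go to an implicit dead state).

start=q0 accept=q4 q0-a->q1 q0-b->q0 q1-a->q1 q1-b->q2 q2-a->q3 q2-b->q0 q3-a->q1 q3-b->q4 q4-a->q4 q4-b->q4

States q0..q3 record the length of the longest prefix of `abab` that matches the current input suffix. Reaching q4 means `abab` has been seen, and we stay there forever. Accept from q4.
5 states suffice.
        a   b  
>  q0   q1  q0 
   q1   q1  q2 
   q2   q3  q0 
   q3   q1  q4 
 * q4   q4  q4 
(> = start, * = accepting)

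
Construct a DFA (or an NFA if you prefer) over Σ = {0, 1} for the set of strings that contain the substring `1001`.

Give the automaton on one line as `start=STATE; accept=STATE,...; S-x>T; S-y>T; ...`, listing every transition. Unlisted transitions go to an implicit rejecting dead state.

Track how much of `1001` has been matched so far: state A is no progress, E is the absorbing accept state reached once `1001` has occurred. Intermediate states record partial matches; on a mismatch, fall back to the longest reusable overlap.
With 5 states:
       0  1 
>  A   A  B 
   B   C  B 
   C   D  B 
   D   A  E 
 * E   E  E 
(> = start, * = accepting)

start=A; accept=E; A-0>A; A-1>B; B-0>C; B-1>B; C-0>D; C-1>B; D-0>A; D-1>E; E-0>E; E-1>E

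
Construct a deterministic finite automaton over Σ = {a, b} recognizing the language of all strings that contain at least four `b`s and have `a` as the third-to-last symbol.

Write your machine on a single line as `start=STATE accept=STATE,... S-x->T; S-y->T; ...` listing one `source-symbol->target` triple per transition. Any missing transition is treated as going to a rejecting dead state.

start=q0; accept=q8,q12,q13,q15; q0-a->q0; q0-b->q1; q1-a->q1; q1-b->q2; q2-a->q3; q2-b->q4; q3-a->q3; q3-b->q5; q4-a->q6; q4-b->q7; q5-a->q6; q5-b->q8; q6-a->q9; q6-b->q10; q7-a->q11; q7-b->q7; q8-a->q11; q8-b->q7; q9-a->q9; q9-b->q12; q10-a->q13; q10-b->q8; q11-a->q14; q11-b->q10; q12-a->q13; q12-b->q8; q13-a->q14; q13-b->q10; q14-a->q15; q14-b->q12; q15-a->q15; q15-b->q12

Build one automaton per condition and run them in lockstep. One (6 states) tracks the count of `b`s, saturating at 5; the other (15 states) tracks the last 3 symbols read. Each combined state is a pair, one component from each; accept when both components accept. Equivalent product states are then merged.
With 16 states:
          a    b  
>  q0     q0   q1 
   q1     q1   q2 
   q2     q3   q4 
   q3     q3   q5 
   q4     q6   q7 
   q5     q6   q8 
   q6     q9  q10 
   q7    q11   q7 
 * q8    q11   q7 
   q9     q9  q12 
   q10   q13   q8 
   q11   q14  q10 
 * q12   q13   q8 
 * q13   q14  q10 
   q14   q15  q12 
 * q15   q15  q12 
(> = start, * = accepting)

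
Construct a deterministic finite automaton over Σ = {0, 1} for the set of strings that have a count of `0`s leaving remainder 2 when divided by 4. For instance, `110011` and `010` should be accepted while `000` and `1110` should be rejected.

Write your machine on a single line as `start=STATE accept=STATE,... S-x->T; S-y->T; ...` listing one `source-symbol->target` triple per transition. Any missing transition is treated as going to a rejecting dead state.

start=s0; accept=s2; s0-0->s1; s0-1->s0; s1-0->s2; s1-1->s1; s2-0->s3; s2-1->s2; s3-0->s0; s3-1->s3

Keep the running count of `0`s modulo 4: each `0` advances along the cycle s0 → s1 → s2 → s3 → s0 while other symbols loop. Accept at s2.
A 4-state machine:
        0   1  
>  s0   s1  s0 
   s1   s2  s1 
 * s2   s3  s2 
   s3   s0  s3 
(> = start, * = accepting)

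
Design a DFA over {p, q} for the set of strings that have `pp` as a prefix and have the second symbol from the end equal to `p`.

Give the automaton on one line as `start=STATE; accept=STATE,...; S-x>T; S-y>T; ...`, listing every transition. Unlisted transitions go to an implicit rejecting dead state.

start=S0; accept=S3,S4; S0-p>S1; S0-q>S2; S1-p>S3; S1-q>S2; S2-p>S2; S2-q>S2; S3-p>S3; S3-q>S4; S4-p>S5; S4-q>S6; S5-p>S3; S5-q>S4; S6-p>S5; S6-q>S6

Build one automaton per condition and run them in lockstep. The first has 4 states tracking whether the input so far still matches the prefix `pp`; the second has 7 states tracking the last 2 symbols read. A product state is a pair (one from each), accepting exactly when both do. Minimizing collapses redundant product states.
With 7 states:
        p   q  
>  S0   S1  S2 
   S1   S3  S2 
   S2   S2  S2 
 * S3   S3  S4 
 * S4   S5  S6 
   S5   S3  S4 
   S6   S5  S6 
(> = start, * = accepting)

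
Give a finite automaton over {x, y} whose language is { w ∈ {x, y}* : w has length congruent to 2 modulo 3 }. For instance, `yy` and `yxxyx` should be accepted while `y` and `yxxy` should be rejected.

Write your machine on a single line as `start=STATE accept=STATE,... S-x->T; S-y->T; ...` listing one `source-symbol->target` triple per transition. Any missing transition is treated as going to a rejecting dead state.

start=q0; accept=q2; q0-x->q1; q0-y->q1; q1-x->q2; q1-y->q2; q2-x->q0; q2-y->q0

Only the length mod 3 matters, so use a 3-cycle: from any state, every input symbol moves to the next state, wrapping q2 back to q0. Mark q2 accepting.
A 3-state machine:
        x   y  
>  q0   q1  q1 
   q1   q2  q2 
 * q2   q0  q0 
(> = start, * = accepting)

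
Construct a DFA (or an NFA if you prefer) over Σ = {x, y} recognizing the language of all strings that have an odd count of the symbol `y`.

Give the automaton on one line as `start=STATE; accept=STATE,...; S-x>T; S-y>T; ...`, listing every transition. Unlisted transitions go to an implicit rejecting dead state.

start=q0; accept=q1; q0-x>q0; q0-y>q1; q1-x>q1; q1-y>q0

Keep the running count of `y`s modulo 2: each `y` advances along the cycle q0 → q1 → q0 while other symbols loop. Accept at q1.
2 states suffice.
        x   y  
>  q0   q0  q1 
 * q1   q1  q0 
(> = start, * = accepting)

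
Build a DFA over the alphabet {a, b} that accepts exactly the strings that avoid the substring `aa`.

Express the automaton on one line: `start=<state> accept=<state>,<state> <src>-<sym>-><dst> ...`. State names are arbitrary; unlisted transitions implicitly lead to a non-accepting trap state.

start=q0 accept=q0,q1 q0-a->q1 q0-b->q0 q1-a->q2 q1-b->q0 q2-a->q2 q2-b->q2

This is the complement of 'contains `aa`'. Use the same substring-matching states — q0 through q2 holding how much of `aa` has just been matched — but flip the accepting set: everything except the trap q2 accepts.
A 3-state machine:
        a   b  
>* q0   q1  q0 
 * q1   q2  q0 
   q2   q2  q2 
(> = start, * = accepting)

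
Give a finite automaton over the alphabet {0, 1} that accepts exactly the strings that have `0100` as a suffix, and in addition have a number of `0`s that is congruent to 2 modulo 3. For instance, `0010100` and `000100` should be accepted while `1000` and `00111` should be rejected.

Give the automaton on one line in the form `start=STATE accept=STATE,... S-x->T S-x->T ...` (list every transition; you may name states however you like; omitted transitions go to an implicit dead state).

start=s0 accept=s14 s0-0->s1 s0-1->s0 s1-0->s2 s1-1->s3 s2-0->s4 s2-1->s5 s3-0->s6 s3-1->s7 s4-0->s1 s4-1->s8 s5-0->s9 s5-1->s10 s6-0->s11 s6-1->s5 s7-0->s2 s7-1->s7 s8-0->s12 s8-1->s0 s9-0->s13 s9-1->s8 s10-0->s4 s10-1->s10 s11-0->s1 s11-1->s8 s12-0->s14 s12-1->s3 s13-0->s2 s13-1->s3 s14-0->s4 s14-1->s5

Run two small machines in parallel and take their product. The first has 5 states tracking how much of the suffix `0100` has currently been matched; the second has 3 states tracking the count of `0`s modulo 3. A product state is a pair (one from each), accepting exactly when both do.
With 15 states:
          0    1  
>  s0     s1   s0 
   s1     s2   s3 
   s2     s4   s5 
   s3     s6   s7 
   s4     s1   s8 
   s5     s9  s10 
   s6    s11   s5 
   s7     s2   s7 
   s8    s12   s0 
   s9    s13   s8 
   s10    s4  s10 
   s11    s1   s8 
   s12   s14   s3 
   s13    s2   s3 
 * s14    s4   s5 
(> = start, * = accepting)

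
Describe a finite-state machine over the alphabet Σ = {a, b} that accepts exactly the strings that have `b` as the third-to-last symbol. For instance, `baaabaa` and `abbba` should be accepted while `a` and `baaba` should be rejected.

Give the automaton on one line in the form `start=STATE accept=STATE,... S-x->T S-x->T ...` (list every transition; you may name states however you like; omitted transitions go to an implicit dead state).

start=S0 accept=S11,S12,S13,S14 S0-a->S1 S0-b->S2 S1-a->S3 S1-b->S4 S2-a->S5 S2-b->S6 S3-a->S7 S3-b->S8 S4-a->S9 S4-b->S10 S5-a->S11 S5-b->S12 S6-a->S13 S6-b->S14 S7-a->S7 S7-b->S8 S8-a->S9 S8-b->S10 S9-a->S11 S9-b->S12 S10-a->S13 S10-b->S14 S11-a->S7 S11-b->S8 S12-a->S9 S12-b->S10 S13-a->S11 S13-b->S12 S14-a->S13 S14-b->S14

A DFA must remember the last 3 symbols (since which symbol is third-to-last isn't known until the input ends). Use one state per possible window of the last ≤3 symbols; accept from those whose window starts with `b`.
With 15 states:
          a    b  
>  S0     S1   S2 
   S1     S3   S4 
   S2     S5   S6 
   S3     S7   S8 
   S4     S9  S10 
   S5    S11  S12 
   S6    S13  S14 
   S7     S7   S8 
   S8     S9  S10 
   S9    S11  S12 
   S10   S13  S14 
 * S11    S7   S8 
 * S12    S9  S10 
 * S13   S11  S12 
 * S14   S13  S14 
(> = start, * = accepting)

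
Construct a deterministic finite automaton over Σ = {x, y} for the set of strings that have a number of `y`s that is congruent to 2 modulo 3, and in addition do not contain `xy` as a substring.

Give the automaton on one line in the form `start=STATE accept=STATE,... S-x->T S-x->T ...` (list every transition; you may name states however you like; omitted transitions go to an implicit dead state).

Build one automaton per condition and run them in lockstep. One (3 states) tracks the count of `y`s modulo 3; the other (3 states) tracks partial matches of the forbidden pattern `xy`. Each combined state is a pair, one component from each; accept when both components accept. Minimizing collapses redundant product states.
A 5-state machine:
        x   y  
>  s0   s1  s2 
   s1   s1  s1 
   s2   s1  s3 
 * s3   s4  s0 
 * s4   s4  s1 
(> = start, * = accepting)

start=s0 accept=s3,s4 s0-x->s1 s0-y->s2 s1-x->s1 s1-y->s1 s2-x->s1 s2-y->s3 s3-x->s4 s3-y->s0 s4-x->s4 s4-y->s1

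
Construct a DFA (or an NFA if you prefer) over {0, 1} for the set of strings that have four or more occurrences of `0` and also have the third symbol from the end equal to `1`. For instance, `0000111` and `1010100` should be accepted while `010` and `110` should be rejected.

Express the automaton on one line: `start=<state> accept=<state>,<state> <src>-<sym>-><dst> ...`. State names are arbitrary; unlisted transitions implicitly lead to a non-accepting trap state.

Run two small machines in parallel and take their product. One (6 states) tracks the count of `0`s, saturating at 5; the other (15 states) tracks the last 3 symbols read. Each combined state is a pair, one component from each; accept when both components accept. Minimizing collapses redundant product states.
          0    1  
>  q0     q1   q0 
   q1     q2   q1 
   q2     q3   q4 
   q3     q5   q6 
   q4     q7   q4 
   q5     q5   q8 
   q6     q9  q10 
   q7    q11   q6 
   q8     q9  q12 
   q9    q11  q13 
   q10   q14  q10 
 * q11    q5   q8 
   q12   q14  q15 
 * q13    q9  q12 
 * q14   q11  q13 
 * q15   q14  q15 
(> = start, * = accepting)

start=q0 accept=q11,q13,q14,q15 q0-0->q1 q0-1->q0 q1-0->q2 q1-1->q1 q2-0->q3 q2-1->q4 q3-0->q5 q3-1->q6 q4-0->q7 q4-1->q4 q5-0->q5 q5-1->q8 q6-0->q9 q6-1->q10 q7-0->q11 q7-1->q6 q8-0->q9 q8-1->q12 q9-0->q11 q9-1->q13 q10-0->q14 q10-1->q10 q11-0->q5 q11-1->q8 q12-0->q14 q12-1->q15 q13-0->q9 q13-1->q12 q14-0->q11 q14-1->q13 q15-0->q14 q15-1->q15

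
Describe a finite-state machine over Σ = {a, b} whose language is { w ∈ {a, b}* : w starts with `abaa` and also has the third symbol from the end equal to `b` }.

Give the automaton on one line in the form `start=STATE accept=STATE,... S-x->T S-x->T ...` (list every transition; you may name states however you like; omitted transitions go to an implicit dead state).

start=S0 accept=S5,S10,S11,S12 S0-a->S1 S0-b->S2 S1-a->S2 S1-b->S3 S2-a->S2 S2-b->S2 S3-a->S4 S3-b->S2 S4-a->S5 S4-b->S2 S5-a->S6 S5-b->S7 S6-a->S6 S6-b->S7 S7-a->S8 S7-b->S9 S8-a->S5 S8-b->S10 S9-a->S11 S9-b->S12 S10-a->S8 S10-b->S9 S11-a->S5 S11-b->S10 S12-a->S11 S12-b->S12

Handle the two conditions separately and then intersect. The first has 6 states tracking whether the input so far still matches the prefix `abaa`; the second has 15 states tracking the last 3 symbols read. A product state is a pair (one from each), accepting exactly when both do. Equivalent product states are then merged.
          a    b  
>  S0     S1   S2 
   S1     S2   S3 
   S2     S2   S2 
   S3     S4   S2 
   S4     S5   S2 
 * S5     S6   S7 
   S6     S6   S7 
   S7     S8   S9 
   S8     S5  S10 
   S9    S11  S12 
 * S10    S8   S9 
 * S11    S5  S10 
 * S12   S11  S12 
(> = start, * = accepting)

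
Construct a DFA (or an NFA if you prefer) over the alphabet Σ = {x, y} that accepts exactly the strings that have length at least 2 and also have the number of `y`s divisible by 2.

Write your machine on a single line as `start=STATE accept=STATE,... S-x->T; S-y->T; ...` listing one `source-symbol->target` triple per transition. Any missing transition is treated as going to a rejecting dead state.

start=q0; accept=q3,q5; q0-x->q1; q0-y->q2; q1-x->q3; q1-y->q4; q2-x->q4; q2-y->q3; q3-x->q5; q3-y->q6; q4-x->q6; q4-y->q5; q5-x->q5; q5-y->q6; q6-x->q6; q6-y->q5

Run two small machines in parallel and take their product. One (4 states) tracks the input length, saturating at 3; the other (2 states) tracks the count of `y`s modulo 2. Each combined state is a pair, one component from each; accept when both components accept.
        x   y  
>  q0   q1  q2 
   q1   q3  q4 
   q2   q4  q3 
 * q3   q5  q6 
   q4   q6  q5 
 * q5   q5  q6 
   q6   q6  q5 
(> = start, * = accepting)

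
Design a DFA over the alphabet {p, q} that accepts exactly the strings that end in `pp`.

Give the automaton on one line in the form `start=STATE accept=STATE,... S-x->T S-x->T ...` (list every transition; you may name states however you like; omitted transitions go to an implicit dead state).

start=S0 accept=S2 S0-p->S1 S0-q->S0 S1-p->S2 S1-q->S0 S2-p->S2 S2-q->S0

Remember how much of `pp` the current input suffix matches. State S0 means no match yet; S1 means the last symbol is `p`; S2 means the last 2 symbols are `pp`. Only S2 accepts. On a mismatch, fall back to the longest proper suffix that is still a prefix of `pp`.
        p   q  
>  S0   S1  S0 
   S1   S2  S0 
 * S2   S2  S0 
(> = start, * = accepting)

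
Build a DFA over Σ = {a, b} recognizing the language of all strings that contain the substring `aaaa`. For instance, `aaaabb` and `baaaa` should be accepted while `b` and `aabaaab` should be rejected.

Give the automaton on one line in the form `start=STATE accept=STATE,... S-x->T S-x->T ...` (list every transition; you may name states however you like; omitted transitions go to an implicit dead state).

States s0..s3 record the length of the longest prefix of `aaaa` that matches the current input suffix. Reaching s4 means `aaaa` has been seen, and we stay there forever. Accept from s4.
With 5 states:
        a   b  
>  s0   s1  s0 
   s1   s2  s0 
   s2   s3  s0 
   s3   s4  s0 
 * s4   s4  s4 
(> = start, * = accepting)

start=s0 accept=s4 s0-a->s1 s0-b->s0 s1-a->s2 s1-b->s0 s2-a->s3 s2-b->s0 s3-a->s4 s3-b->s0 s4-a->s4 s4-b->s4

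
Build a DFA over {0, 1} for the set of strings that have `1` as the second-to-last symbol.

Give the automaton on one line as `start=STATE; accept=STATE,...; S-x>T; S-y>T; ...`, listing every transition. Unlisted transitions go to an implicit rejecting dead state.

Because acceptance depends on a position counted from the end, the machine has to buffer the most recent 2 symbols. Make each state the string of the last up-to-2 symbols read; on input `x` shift the window left and append `x`. Accept when the buffered window has length 2 and begins with `1`.
A 7-state machine:
        0   1  
>  q0   q1  q2 
   q1   q3  q4 
   q2   q5  q6 
   q3   q3  q4 
   q4   q5  q6 
 * q5   q3  q4 
 * q6   q5  q6 
(> = start, * = accepting)

start=q0; accept=q5,q6; q0-0>q1; q0-1>q2; q1-0>q3; q1-1>q4; q2-0>q5; q2-1>q6; q3-0>q3; q3-1>q4; q4-0>q5; q4-1>q6; q5-0>q3; q5-1>q4; q6-0>q5; q6-1>q6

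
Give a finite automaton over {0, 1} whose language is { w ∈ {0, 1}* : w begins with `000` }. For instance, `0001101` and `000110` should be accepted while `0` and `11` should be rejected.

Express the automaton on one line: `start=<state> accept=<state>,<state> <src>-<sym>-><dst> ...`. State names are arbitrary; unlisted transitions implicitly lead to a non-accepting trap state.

start=S0 accept=S3 S0-0->S1 S0-1->S4 S1-0->S2 S1-1->S4 S2-0->S3 S2-1->S4 S3-0->S3 S3-1->S3 S4-0->S4 S4-1->S4

Check the first 3 symbols one by one: S0 through S2 record how many have matched `000` so far; any wrong symbol goes to the dead state S4. After all 3 match we enter the accepting sink S3.
With 5 states:
        0   1  
>  S0   S1  S4 
   S1   S2  S4 
   S2   S3  S4 
 * S3   S3  S3 
   S4   S4  S4 
(> = start, * = accepting)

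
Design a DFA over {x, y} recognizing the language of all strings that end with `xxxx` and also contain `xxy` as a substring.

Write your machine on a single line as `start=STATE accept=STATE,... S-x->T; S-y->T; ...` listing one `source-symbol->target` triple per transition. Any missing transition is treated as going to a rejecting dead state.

Handle the two conditions separately and then intersect. One (5 states) tracks how much of the suffix `xxxx` has currently been matched; the other (4 states) tracks whether and how much of `xxy` has been seen. Each combined state is a pair, one component from each; accept when both components accept.
10 states suffice.
        x   y  
>  S0   S1  S0 
   S1   S2  S0 
   S2   S3  S4 
   S3   S5  S4 
   S4   S6  S4 
   S5   S5  S4 
   S6   S7  S4 
   S7   S8  S4 
   S8   S9  S4 
 * S9   S9  S4 
(> = start, * = accepting)

start=S0; accept=S9; S0-x->S1; S0-y->S0; S1-x->S2; S1-y->S0; S2-x->S3; S2-y->S4; S3-x->S5; S3-y->S4; S4-x->S6; S4-y->S4; S5-x->S5; S5-y->S4; S6-x->S7; S6-y->S4; S7-x->S8; S7-y->S4; S8-x->S9; S8-y->S4; S9-x->S9; S9-y->S4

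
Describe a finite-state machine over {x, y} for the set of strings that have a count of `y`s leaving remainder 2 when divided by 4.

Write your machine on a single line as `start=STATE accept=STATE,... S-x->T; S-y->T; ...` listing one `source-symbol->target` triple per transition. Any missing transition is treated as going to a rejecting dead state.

start=q0; accept=q2; q0-x->q0; q0-y->q1; q1-x->q1; q1-y->q2; q2-x->q2; q2-y->q3; q3-x->q3; q3-y->q0

Keep the running count of `y`s modulo 4: each `y` advances along the cycle q0 → q1 → q2 → q3 → q0 while other symbols loop. Accept at q2.
        x   y  
>  q0   q0  q1 
   q1   q1  q2 
 * q2   q2  q3 
   q3   q3  q0 
(> = start, * = accepting)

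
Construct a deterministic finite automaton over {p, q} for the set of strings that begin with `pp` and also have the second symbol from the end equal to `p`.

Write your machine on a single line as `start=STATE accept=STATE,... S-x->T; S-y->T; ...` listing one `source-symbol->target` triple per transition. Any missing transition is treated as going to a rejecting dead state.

start=S0; accept=S3,S4; S0-p->S1; S0-q->S2; S1-p->S3; S1-q->S2; S2-p->S2; S2-q->S2; S3-p->S3; S3-q->S4; S4-p->S5; S4-q->S6; S5-p->S3; S5-q->S4; S6-p->S5; S6-q->S6

Build one automaton per condition and run them in lockstep. One (4 states) tracks whether the input so far still matches the prefix `pp`; the other (7 states) tracks the last 2 symbols read. Each combined state is a pair, one component from each; accept when both components accept. Equivalent product states are then merged.
        p   q  
>  S0   S1  S2 
   S1   S3  S2 
   S2   S2  S2 
 * S3   S3  S4 
 * S4   S5  S6 
   S5   S3  S4 
   S6   S5  S6 
(> = start, * = accepting)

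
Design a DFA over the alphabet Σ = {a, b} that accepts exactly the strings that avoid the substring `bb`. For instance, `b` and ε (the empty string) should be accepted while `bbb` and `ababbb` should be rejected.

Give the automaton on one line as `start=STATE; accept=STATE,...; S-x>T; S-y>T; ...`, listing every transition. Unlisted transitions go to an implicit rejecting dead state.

start=q0; accept=q0,q1; q0-a>q0; q0-b>q1; q1-a>q0; q1-b>q2; q2-a>q2; q2-b>q2

This is the complement of 'contains `bb`'. Use the same substring-matching states — q0 through q2 holding how much of `bb` has just been matched — but flip the accepting set: everything except the trap q2 accepts.
With 3 states:
        a   b  
>* q0   q0  q1 
 * q1   q0  q2 
   q2   q2  q2 
(> = start, * = accepting)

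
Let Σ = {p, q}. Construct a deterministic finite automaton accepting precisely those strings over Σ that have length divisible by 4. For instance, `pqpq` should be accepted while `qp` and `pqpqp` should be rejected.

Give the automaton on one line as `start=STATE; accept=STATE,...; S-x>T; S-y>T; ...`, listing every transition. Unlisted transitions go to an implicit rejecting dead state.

Only the length mod 4 matters, so use a 4-cycle: from any state, every input symbol moves to the next state, wrapping s3 back to s0. Mark s0 accepting.
A 4-state machine:
        p   q  
>* s0   s1  s1 
   s1   s2  s2 
   s2   s3  s3 
   s3   s0  s0 
(> = start, * = accepting)

start=s0; accept=s0; s0-p>s1; s0-q>s1; s1-p>s2; s1-q>s2; s2-p>s3; s2-q>s3; s3-p>s0; s3-q>s0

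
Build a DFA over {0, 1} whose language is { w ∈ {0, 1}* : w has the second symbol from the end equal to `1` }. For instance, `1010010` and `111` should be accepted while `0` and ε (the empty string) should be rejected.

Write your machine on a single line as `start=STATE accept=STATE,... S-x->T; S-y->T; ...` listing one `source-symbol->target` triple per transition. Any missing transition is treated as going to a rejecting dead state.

start=A; accept=F,G; A-0->B; A-1->C; B-0->D; B-1->E; C-0->F; C-1->G; D-0->D; D-1->E; E-0->F; E-1->G; F-0->D; F-1->E; G-0->F; G-1->G

Because acceptance depends on a position counted from the end, the machine has to buffer the most recent 2 symbols. Make each state the string of the last up-to-2 symbols read; on input `x` shift the window left and append `x`. Accept when the buffered window has length 2 and begins with `1`.
7 states suffice.
       0  1 
>  A   B  C 
   B   D  E 
   C   F  G 
   D   D  E 
   E   F  G 
 * F   D  E 
 * G   F  G 
(> = start, * = accepting)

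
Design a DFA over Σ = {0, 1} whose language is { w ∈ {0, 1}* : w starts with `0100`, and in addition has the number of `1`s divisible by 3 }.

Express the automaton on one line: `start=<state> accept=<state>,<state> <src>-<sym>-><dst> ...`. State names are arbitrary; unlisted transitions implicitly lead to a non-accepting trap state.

start=s0 accept=s7 s0-0->s1 s0-1->s2 s1-0->s2 s1-1->s3 s2-0->s2 s2-1->s2 s3-0->s4 s3-1->s2 s4-0->s5 s4-1->s2 s5-0->s5 s5-1->s6 s6-0->s6 s6-1->s7 s7-0->s7 s7-1->s5

Run two small machines in parallel and take their product. The first has 6 states tracking whether the input so far still matches the prefix `0100`; the second has 3 states tracking the count of `1`s modulo 3. A product state is a pair (one from each), accepting exactly when both do. Minimizing collapses redundant product states.
        0   1  
>  s0   s1  s2 
   s1   s2  s3 
   s2   s2  s2 
   s3   s4  s2 
   s4   s5  s2 
   s5   s5  s6 
   s6   s6  s7 
 * s7   s7  s5 
(> = start, * = accepting)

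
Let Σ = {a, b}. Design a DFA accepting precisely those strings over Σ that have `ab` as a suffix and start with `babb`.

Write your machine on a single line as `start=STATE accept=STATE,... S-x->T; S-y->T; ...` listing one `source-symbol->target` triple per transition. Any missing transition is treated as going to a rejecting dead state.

Handle the two conditions separately and then intersect. The first has 3 states tracking how much of the suffix `ab` has currently been matched; the second has 6 states tracking whether the input so far still matches the prefix `babb`. A product state is a pair (one from each), accepting exactly when both do.
        a   b  
>  s0   s1  s2 
   s1   s1  s3 
   s2   s4  s5 
   s3   s1  s5 
   s4   s1  s6 
   s5   s1  s5 
   s6   s1  s7 
   s7   s8  s7 
   s8   s8  s9 
 * s9   s8  s7 
(> = start, * = accepting)

start=s0; accept=s9; s0-a->s1; s0-b->s2; s1-a->s1; s1-b->s3; s2-a->s4; s2-b->s5; s3-a->s1; s3-b->s5; s4-a->s1; s4-b->s6; s5-a->s1; s5-b->s5; s6-a->s1; s6-b->s7; s7-a->s8; s7-b->s7; s8-a->s8; s8-b->s9; s9-a->s8; s9-b->s7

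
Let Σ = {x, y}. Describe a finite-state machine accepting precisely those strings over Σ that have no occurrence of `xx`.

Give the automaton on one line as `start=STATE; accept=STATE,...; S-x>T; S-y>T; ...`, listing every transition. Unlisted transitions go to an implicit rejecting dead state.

start=q0; accept=q0,q1; q0-x>q1; q0-y>q0; q1-x>q2; q1-y>q0; q2-x>q2; q2-y>q2

This is the complement of 'contains `xx`'. Use the same substring-matching states — q0 through q2 holding how much of `xx` has just been matched — but flip the accepting set: everything except the trap q2 accepts.
        x   y  
>* q0   q1  q0 
 * q1   q2  q0 
   q2   q2  q2 
(> = start, * = accepting)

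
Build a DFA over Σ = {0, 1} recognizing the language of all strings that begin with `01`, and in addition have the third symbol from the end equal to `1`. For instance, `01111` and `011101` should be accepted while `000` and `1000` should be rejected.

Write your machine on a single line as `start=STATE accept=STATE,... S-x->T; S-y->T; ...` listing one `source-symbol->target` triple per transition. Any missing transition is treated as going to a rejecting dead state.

start=q0; accept=q17,q18,q19,q20; q0-0->q1; q0-1->q2; q1-0->q3; q1-1->q4; q2-0->q5; q2-1->q6; q3-0->q7; q3-1->q8; q4-0->q9; q4-1->q10; q5-0->q11; q5-1->q12; q6-0->q13; q6-1->q14; q7-0->q7; q7-1->q8; q8-0->q15; q8-1->q16; q9-0->q17; q9-1->q18; q10-0->q19; q10-1->q20; q11-0->q7; q11-1->q8; q12-0->q15; q12-1->q16; q13-0->q11; q13-1->q12; q14-0->q13; q14-1->q14; q15-0->q11; q15-1->q12; q16-0->q13; q16-1->q14; q17-0->q21; q17-1->q22; q18-0->q9; q18-1->q10; q19-0->q17; q19-1->q18; q20-0->q19; q20-1->q20; q21-0->q21; q21-1->q22; q22-0->q9; q22-1->q10

Handle the two conditions separately and then intersect. One (4 states) tracks whether the input so far still matches the prefix `01`; the other (15 states) tracks the last 3 symbols read. Each combined state is a pair, one component from each; accept when both components accept.
          0    1  
>  q0     q1   q2 
   q1     q3   q4 
   q2     q5   q6 
   q3     q7   q8 
   q4     q9  q10 
   q5    q11  q12 
   q6    q13  q14 
   q7     q7   q8 
   q8    q15  q16 
   q9    q17  q18 
   q10   q19  q20 
   q11    q7   q8 
   q12   q15  q16 
   q13   q11  q12 
   q14   q13  q14 
   q15   q11  q12 
   q16   q13  q14 
 * q17   q21  q22 
 * q18    q9  q10 
 * q19   q17  q18 
 * q20   q19  q20 
   q21   q21  q22 
   q22    q9  q10 
(> = start, * = accepting)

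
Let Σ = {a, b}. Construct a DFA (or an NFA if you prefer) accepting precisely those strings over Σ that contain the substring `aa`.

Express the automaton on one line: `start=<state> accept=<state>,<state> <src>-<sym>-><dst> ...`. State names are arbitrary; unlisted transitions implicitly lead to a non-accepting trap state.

start=S0 accept=S2 S0-a->S1 S0-b->S0 S1-a->S2 S1-b->S0 S2-a->S2 S2-b->S2

States S0..S1 record the length of the longest prefix of `aa` that matches the current input suffix. Reaching S2 means `aa` has been seen, and we stay there forever. Accept from S2.
        a   b  
>  S0   S1  S0 
   S1   S2  S0 
 * S2   S2  S2 
(> = start, * = accepting)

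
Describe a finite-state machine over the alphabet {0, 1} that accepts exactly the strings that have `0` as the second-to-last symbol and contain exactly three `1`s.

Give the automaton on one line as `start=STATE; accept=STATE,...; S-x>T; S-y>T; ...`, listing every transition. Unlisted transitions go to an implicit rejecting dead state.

start=A; accept=M,P; A-0>B; A-1>C; B-0>D; B-1>E; C-0>F; C-1>G; D-0>D; D-1>E; E-0>F; E-1>G; F-0>H; F-1>I; G-0>J; G-1>K; H-0>H; H-1>I; I-0>J; I-1>K; J-0>L; J-1>M; K-0>N; K-1>O; L-0>L; L-1>M; M-0>N; M-1>O; N-0>P; N-1>Q; O-0>R; O-1>O; P-0>P; P-1>Q; Q-0>R; Q-1>O; R-0>S; R-1>Q; S-0>S; S-1>Q

Build one automaton per condition and run them in lockstep. One (7 states) tracks the last 2 symbols read; the other (5 states) tracks the count of `1`s, saturating at 4. Each combined state is a pair, one component from each; accept when both components accept.
A 19-state machine:
       0  1 
>  A   B  C 
   B   D  E 
   C   F  G 
   D   D  E 
   E   F  G 
   F   H  I 
   G   J  K 
   H   H  I 
   I   J  K 
   J   L  M 
   K   N  O 
   L   L  M 
 * M   N  O 
   N   P  Q 
   O   R  O 
 * P   P  Q 
   Q   R  O 
   R   S  Q 
   S   S  Q 
(> = start, * = accepting)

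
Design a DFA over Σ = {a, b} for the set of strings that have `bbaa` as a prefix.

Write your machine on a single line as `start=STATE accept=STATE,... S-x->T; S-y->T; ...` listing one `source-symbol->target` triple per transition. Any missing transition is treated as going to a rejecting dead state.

start=s0; accept=s4; s0-a->s5; s0-b->s1; s1-a->s5; s1-b->s2; s2-a->s3; s2-b->s5; s3-a->s4; s3-b->s5; s4-a->s4; s4-b->s4; s5-a->s5; s5-b->s5

Check the first 4 symbols one by one: s0 through s3 record how many have matched `bbaa` so far; any wrong symbol goes to the dead state s5. After all 4 match we enter the accepting sink s4.
6 states suffice.
        a   b  
>  s0   s5  s1 
   s1   s5  s2 
   s2   s3  s5 
   s3   s4  s5 
 * s4   s4  s4 
   s5   s5  s5 
(> = start, * = accepting)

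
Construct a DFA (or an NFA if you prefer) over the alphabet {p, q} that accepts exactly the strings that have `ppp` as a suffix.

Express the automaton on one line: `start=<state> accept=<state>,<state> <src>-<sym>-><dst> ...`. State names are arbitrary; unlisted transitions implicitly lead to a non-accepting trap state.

start=A accept=D A-p->B A-q->A B-p->C B-q->A C-p->D C-q->A D-p->D D-q->A

Let each state record the length of the longest suffix of the input read so far that is also a prefix of `ppp`. B means the last symbol is `p`; C means the last 2 symbols are `pp`; D means the last 3 symbols are `ppp`. Accept only at D, where the string currently ends in `ppp`.
A 4-state machine:
       p  q 
>  A   B  A 
   B   C  A 
   C   D  A 
 * D   D  A 
(> = start, * = accepting)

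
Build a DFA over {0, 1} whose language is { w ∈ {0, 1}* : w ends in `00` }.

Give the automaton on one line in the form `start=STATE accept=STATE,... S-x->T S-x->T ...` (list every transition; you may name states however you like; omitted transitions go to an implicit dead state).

Let each state record the length of the longest suffix of the input read so far that is also a prefix of `00`. S1 means the last symbol is `0`; S2 means the last 2 symbols are `00`. Accept only at S2, where the string currently ends in `00`.
A 3-state machine:
        0   1  
>  S0   S1  S0 
   S1   S2  S0 
 * S2   S2  S0 
(> = start, * = accepting)

start=S0 accept=S2 S0-0->S1 S0-1->S0 S1-0->S2 S1-1->S0 S2-0->S2 S2-1->S0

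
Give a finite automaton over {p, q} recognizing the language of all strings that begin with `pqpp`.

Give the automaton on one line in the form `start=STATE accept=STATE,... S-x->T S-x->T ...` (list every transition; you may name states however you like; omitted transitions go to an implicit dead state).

start=S0 accept=S4 S0-p->S1 S0-q->S5 S1-p->S5 S1-q->S2 S2-p->S3 S2-q->S5 S3-p->S4 S3-q->S5 S4-p->S4 S4-q->S4 S5-p->S5 S5-q->S5

Check the first 4 symbols one by one: S0 through S3 record how many have matched `pqpp` so far; any wrong symbol goes to the dead state S5. After all 4 match we enter the accepting sink S4.
With 6 states:
        p   q  
>  S0   S1  S5 
   S1   S5  S2 
   S2   S3  S5 
   S3   S4  S5 
 * S4   S4  S4 
   S5   S5  S5 
(> = start, * = accepting)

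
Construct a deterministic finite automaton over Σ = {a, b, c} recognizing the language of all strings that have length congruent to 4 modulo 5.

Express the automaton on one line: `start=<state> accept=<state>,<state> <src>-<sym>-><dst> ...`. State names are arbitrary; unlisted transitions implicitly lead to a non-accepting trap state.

Only the length mod 5 matters, so use a 5-cycle: from any state, every input symbol moves to the next state, wrapping S4 back to S0. Mark S4 accepting.
With 5 states:
        a   b   c  
>  S0   S1  S1  S1 
   S1   S2  S2  S2 
   S2   S3  S3  S3 
   S3   S4  S4  S4 
 * S4   S0  S0  S0 
(> = start, * = accepting)

start=S0 accept=S4 S0-a->S1 S0-b->S1 S0-c->S1 S1-a->S2 S1-b->S2 S1-c->S2 S2-a->S3 S2-b->S3 S2-c->S3 S3-a->S4 S3-b->S4 S3-c->S4 S4-a->S0 S4-b->S0 S4-c->S0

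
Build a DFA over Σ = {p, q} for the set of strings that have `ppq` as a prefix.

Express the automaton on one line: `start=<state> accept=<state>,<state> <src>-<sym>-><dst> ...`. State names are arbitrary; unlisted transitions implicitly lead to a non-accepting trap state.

Check the first 3 symbols one by one: A through C record how many have matched `ppq` so far; any wrong symbol goes to the dead state E. After all 3 match we enter the accepting sink D.
With 5 states:
       p  q 
>  A   B  E 
   B   C  E 
   C   E  D 
 * D   D  D 
   E   E  E 
(> = start, * = accepting)

start=A accept=D A-p->B A-q->E B-p->C B-q->E C-p->E C-q->D D-p->D D-q->D E-p->E E-q->E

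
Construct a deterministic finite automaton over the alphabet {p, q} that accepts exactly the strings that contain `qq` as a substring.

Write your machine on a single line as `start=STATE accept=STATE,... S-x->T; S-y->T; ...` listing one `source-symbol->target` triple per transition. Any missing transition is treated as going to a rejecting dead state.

States S0..S1 record the length of the longest prefix of `qq` that matches the current input suffix. Reaching S2 means `qq` has been seen, and we stay there forever. Accept from S2.
        p   q  
>  S0   S0  S1 
   S1   S0  S2 
 * S2   S2  S2 
(> = start, * = accepting)

start=S0; accept=S2; S0-p->S0; S0-q->S1; S1-p->S0; S1-q->S2; S2-p->S2; S2-q->S2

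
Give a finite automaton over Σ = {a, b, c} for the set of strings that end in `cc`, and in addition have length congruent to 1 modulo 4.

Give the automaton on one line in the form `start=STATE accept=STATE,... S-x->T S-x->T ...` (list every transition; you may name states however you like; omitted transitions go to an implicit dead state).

start=S0 accept=S5 S0-a->S1 S0-b->S1 S0-c->S1 S1-a->S2 S1-b->S2 S1-c->S2 S2-a->S3 S2-b->S3 S2-c->S3 S3-a->S0 S3-b->S0 S3-c->S4 S4-a->S1 S4-b->S1 S4-c->S5 S5-a->S2 S5-b->S2 S5-c->S2

Handle the two conditions separately and then intersect. One (3 states) tracks how much of the suffix `cc` has currently been matched; the other (4 states) tracks the input length modulo 4. Each combined state is a pair, one component from each; accept when both components accept. Equivalent product states are then merged.
        a   b   c  
>  S0   S1  S1  S1 
   S1   S2  S2  S2 
   S2   S3  S3  S3 
   S3   S0  S0  S4 
   S4   S1  S1  S5 
 * S5   S2  S2  S2 
(> = start, * = accepting)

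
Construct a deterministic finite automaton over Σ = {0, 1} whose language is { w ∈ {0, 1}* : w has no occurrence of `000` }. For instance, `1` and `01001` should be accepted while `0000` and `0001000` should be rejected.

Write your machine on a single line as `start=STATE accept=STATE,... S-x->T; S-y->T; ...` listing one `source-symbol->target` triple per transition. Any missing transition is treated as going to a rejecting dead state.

start=S0; accept=S0,S1,S2; S0-0->S1; S0-1->S0; S1-0->S2; S1-1->S0; S2-0->S3; S2-1->S0; S3-0->S3; S3-1->S3

This is the complement of 'contains `000`'. Use the same substring-matching states — S0 through S3 holding how much of `000` has just been matched — but flip the accepting set: everything except the trap S3 accepts.
        0   1  
>* S0   S1  S0 
 * S1   S2  S0 
 * S2   S3  S0 
   S3   S3  S3 
(> = start, * = accepting)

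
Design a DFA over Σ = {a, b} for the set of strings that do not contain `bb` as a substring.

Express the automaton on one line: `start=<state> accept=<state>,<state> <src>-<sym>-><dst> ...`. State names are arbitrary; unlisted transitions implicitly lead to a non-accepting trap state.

This is the complement of 'contains `bb`'. Use the same substring-matching states — S0 through S2 holding how much of `bb` has just been matched — but flip the accepting set: everything except the trap S2 accepts.
        a   b  
>* S0   S0  S1 
 * S1   S0  S2 
   S2   S2  S2 
(> = start, * = accepting)

start=S0 accept=S0,S1 S0-a->S0 S0-b->S1 S1-a->S0 S1-b->S2 S2-a->S2 S2-b->S2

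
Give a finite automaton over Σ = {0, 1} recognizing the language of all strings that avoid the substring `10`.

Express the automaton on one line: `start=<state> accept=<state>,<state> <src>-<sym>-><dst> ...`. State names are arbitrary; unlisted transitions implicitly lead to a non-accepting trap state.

start=s0 accept=s0,s1 s0-0->s0 s0-1->s1 s1-0->s2 s1-1->s1 s2-0->s2 s2-1->s2

Track partial matches of the forbidden pattern `10`. State s2 is a dead state reached once `10` has occurred; every other state accepts. s0 means no part of `10` is currently matched.
With 3 states:
        0   1  
>* s0   s0  s1 
 * s1   s2  s1 
   s2   s2  s2 
(> = start, * = accepting)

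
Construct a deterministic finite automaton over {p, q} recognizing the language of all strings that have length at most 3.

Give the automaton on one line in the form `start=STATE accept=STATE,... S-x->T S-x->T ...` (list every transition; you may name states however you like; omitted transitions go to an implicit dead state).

Count input length up to 4: every symbol moves from s0 toward s4, which means 'more than 3' and absorbs. Accept from {s0, s1, s2, s3}.
5 states suffice.
        p   q  
>* s0   s1  s1 
 * s1   s2  s2 
 * s2   s3  s3 
 * s3   s4  s4 
   s4   s4  s4 
(> = start, * = accepting)

start=s0 accept=s0,s1,s2,s3 s0-p->s1 s0-q->s1 s1-p->s2 s1-q->s2 s2-p->s3 s2-q->s3 s3-p->s4 s3-q->s4 s4-p->s4 s4-q->s4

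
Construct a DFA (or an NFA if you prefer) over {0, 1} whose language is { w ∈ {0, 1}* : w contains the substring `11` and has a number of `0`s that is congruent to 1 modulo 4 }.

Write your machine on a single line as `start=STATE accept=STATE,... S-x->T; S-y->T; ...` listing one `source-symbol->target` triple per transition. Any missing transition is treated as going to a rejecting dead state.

start=q0; accept=q8; q0-0->q1; q0-1->q2; q1-0->q3; q1-1->q4; q2-0->q1; q2-1->q5; q3-0->q6; q3-1->q7; q4-0->q3; q4-1->q8; q5-0->q8; q5-1->q5; q6-0->q0; q6-1->q9; q7-0->q6; q7-1->q10; q8-0->q10; q8-1->q8; q9-0->q0; q9-1->q11; q10-0->q11; q10-1->q10; q11-0->q5; q11-1->q11

Run two small machines in parallel and take their product. One (3 states) tracks whether and how much of `11` has been seen; the other (4 states) tracks the count of `0`s modulo 4. Each combined state is a pair, one component from each; accept when both components accept.
A 12-state machine:
          0    1  
>  q0     q1   q2 
   q1     q3   q4 
   q2     q1   q5 
   q3     q6   q7 
   q4     q3   q8 
   q5     q8   q5 
   q6     q0   q9 
   q7     q6  q10 
 * q8    q10   q8 
   q9     q0  q11 
   q10   q11  q10 
   q11    q5  q11 
(> = start, * = accepting)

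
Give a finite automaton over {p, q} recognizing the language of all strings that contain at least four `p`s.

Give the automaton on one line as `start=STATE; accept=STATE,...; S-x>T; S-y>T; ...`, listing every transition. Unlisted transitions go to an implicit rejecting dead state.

Count `p`s, saturating at 5: states S0 through S4 mean 0 through 4 `p`s seen; S5 means more than 4. Each `p` increments (capped at S5); other symbols loop. Accept from {S4, S5}.
With 6 states:
        p   q  
>  S0   S1  S0 
   S1   S2  S1 
   S2   S3  S2 
   S3   S4  S3 
 * S4   S5  S4 
 * S5   S5  S5 
(> = start, * = accepting)

start=S0; accept=S4,S5; S0-p>S1; S0-q>S0; S1-p>S2; S1-q>S1; S2-p>S3; S2-q>S2; S3-p>S4; S3-q>S3; S4-p>S5; S4-q>S4; S5-p>S5; S5-q>S5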